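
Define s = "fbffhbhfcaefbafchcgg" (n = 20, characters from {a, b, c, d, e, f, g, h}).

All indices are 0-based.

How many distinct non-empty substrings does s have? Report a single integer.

rank | idx | suffix
   0 |   9 | aefbafchcgg
   1 |  13 | afchcgg
   2 |  12 | bafchcgg
   3 |   1 | bffhbhfcaefbafchcgg
   4 |   5 | bhfcaefbafchcgg
   5 |   8 | caefbafchcgg
   6 |  17 | cgg
   7 |  15 | chcgg
   8 |  10 | efbafchcgg
   9 |  11 | fbafchcgg
  10 |   0 | fbffhbhfcaefbafchcgg
  11 |   7 | fcaefbafchcgg
  12 |  14 | fchcgg
  13 |   2 | ffhbhfcaefbafchcgg
  14 |   3 | fhbhfcaefbafchcgg
  15 |  19 | g
  16 |  18 | gg
  17 |   4 | hbhfcaefbafchcgg
  18 |  16 | hcgg
  19 |   6 | hfcaefbafchcgg

SA = [9, 13, 12, 1, 5, 8, 17, 15, 10, 11, 0, 7, 14, 2, 3, 19, 18, 4, 16, 6]
i: (SA[i-1],SA[i]) lcp shared
  1: (9,13) 1 'a'
  2: (13,12) 0 ''
  3: (12,1) 1 'b'
  4: (1,5) 1 'b'
  5: (5,8) 0 ''
  6: (8,17) 1 'c'
  7: (17,15) 1 'c'
  8: (15,10) 0 ''
  9: (10,11) 0 ''
  10: (11,0) 2 'fb'
  11: (0,7) 1 'f'
  12: (7,14) 2 'fc'
  13: (14,2) 1 'f'
  14: (2,3) 1 'f'
  15: (3,19) 0 ''
  16: (19,18) 1 'g'
  17: (18,4) 0 ''
  18: (4,16) 1 'h'
  19: (16,6) 1 'h'

n(n+1)/2 = 20·21/2 = 210
Σ LCP = 0 + 1 + 0 + 1 + 1 + 0 + 1 + 1 + 0 + 0 + 2 + 1 + 2 + 1 + 1 + 0 + 1 + 0 + 1 + 1 = 15
distinct = 210 − 15 = 195

195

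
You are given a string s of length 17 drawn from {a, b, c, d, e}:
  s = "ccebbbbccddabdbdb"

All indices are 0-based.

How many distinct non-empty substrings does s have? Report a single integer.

134

rank→(start, suffix):
  0 → (11, 'abdbdb')
  1 → (16, 'b')
  2 → (3, 'bbbbccddabdbdb')
  3 → (4, 'bbbccddabdbdb')
  4 → (5, 'bbccddabdbdb')
  5 → (6, 'bccddabdbdb')
  6 → (14, 'bdb')
  7 → (12, 'bdbdb')
  8 → (7, 'ccddabdbdb')
  9 → (0, 'ccebbbbccddabdbdb')
  10 → (8, 'cddabdbdb')
  11 → (1, 'cebbbbccddabdbdb')
  12 → (10, 'dabdbdb')
  13 → (15, 'db')
  14 → (13, 'dbdb')
  15 → (9, 'ddabdbdb')
  16 → (2, 'ebbbbccddabdbdb')

SA = [11, 16, 3, 4, 5, 6, 14, 12, 7, 0, 8, 1, 10, 15, 13, 9, 2]
rank  pair      lcp
   1  s[11:],s[16:]  0  ''
   2  s[16:],s[3:]  1  'b'
   3  s[3:],s[4:]  3  'bbb'
   4  s[4:],s[5:]  2  'bb'
   5  s[5:],s[6:]  1  'b'
   6  s[6:],s[14:]  1  'b'
   7  s[14:],s[12:]  3  'bdb'
   8  s[12:],s[7:]  0  ''
   9  s[7:],s[0:]  2  'cc'
  10  s[0:],s[8:]  1  'c'
  11  s[8:],s[1:]  1  'c'
  12  s[1:],s[10:]  0  ''
  13  s[10:],s[15:]  1  'd'
  14  s[15:],s[13:]  2  'db'
  15  s[13:],s[9:]  1  'd'
  16  s[9:],s[2:]  0  ''

n(n+1)/2 = 17·18/2 = 153
Σ LCP = 0 + 0 + 1 + 3 + 2 + 1 + 1 + 3 + 0 + 2 + 1 + 1 + 0 + 1 + 2 + 1 + 0 = 19
distinct = 153 − 19 = 134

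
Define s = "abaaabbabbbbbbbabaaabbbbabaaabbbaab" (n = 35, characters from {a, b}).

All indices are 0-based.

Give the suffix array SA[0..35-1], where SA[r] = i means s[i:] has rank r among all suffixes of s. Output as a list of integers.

sorted suffixes:
  #0 SA[0]=2  'aaabbabbbbbbbabaaabbbbabaaabbbaab'
  #1 SA[1]=26  'aaabbbaab'
  #2 SA[2]=17  'aaabbbbabaaabbbaab'
  #3 SA[3]=32  'aab'
  #4 SA[4]=3  'aabbabbbbbbbabaaabbbbabaaabbbaab'
  #5 SA[5]=27  'aabbbaab'
  #6 SA[6]=18  'aabbbbabaaabbbaab'
  #7 SA[7]=33  'ab'
  #8 SA[8]=0  'abaaabbabbbbbbbabaaabbbbabaaabbbaab'
  #9 SA[9]=24  'abaaabbbaab'
  #10 SA[10]=15  'abaaabbbbabaaabbbaab'
  #11 SA[11]=4  'abbabbbbbbbabaaabbbbabaaabbbaab'
  #12 SA[12]=28  'abbbaab'
  #13 SA[13]=19  'abbbbabaaabbbaab'
  #14 SA[14]=7  'abbbbbbbabaaabbbbabaaabbbaab'
  #15 SA[15]=34  'b'
  #16 SA[16]=1  'baaabbabbbbbbbabaaabbbbabaaabbbaab'
  #17 SA[17]=25  'baaabbbaab'
  #18 SA[18]=16  'baaabbbbabaaabbbaab'
  #19 SA[19]=31  'baab'
  #20 SA[20]=23  'babaaabbbaab'
  #21 SA[21]=14  'babaaabbbbabaaabbbaab'
  #22 SA[22]=6  'babbbbbbbabaaabbbbabaaabbbaab'
  #23 SA[23]=30  'bbaab'
  #24 SA[24]=22  'bbabaaabbbaab'
  #25 SA[25]=13  'bbabaaabbbbabaaabbbaab'
  #26 SA[26]=5  'bbabbbbbbbabaaabbbbabaaabbbaab'
  #27 SA[27]=29  'bbbaab'
  #28 SA[28]=21  'bbbabaaabbbaab'
  #29 SA[29]=12  'bbbabaaabbbbabaaabbbaab'
  #30 SA[30]=20  'bbbbabaaabbbaab'
  #31 SA[31]=11  'bbbbabaaabbbbabaaabbbaab'
  #32 SA[32]=10  'bbbbbabaaabbbbabaaabbbaab'
  #33 SA[33]=9  'bbbbbbabaaabbbbabaaabbbaab'
  #34 SA[34]=8  'bbbbbbbabaaabbbbabaaabbbaab'

[2, 26, 17, 32, 3, 27, 18, 33, 0, 24, 15, 4, 28, 19, 7, 34, 1, 25, 16, 31, 23, 14, 6, 30, 22, 13, 5, 29, 21, 12, 20, 11, 10, 9, 8]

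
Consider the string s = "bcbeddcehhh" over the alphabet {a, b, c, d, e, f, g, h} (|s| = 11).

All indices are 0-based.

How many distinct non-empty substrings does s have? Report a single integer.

59

sorted suffixes:
  #0 SA[0]=0  'bcbeddcehhh'
  #1 SA[1]=2  'beddcehhh'
  #2 SA[2]=1  'cbeddcehhh'
  #3 SA[3]=6  'cehhh'
  #4 SA[4]=5  'dcehhh'
  #5 SA[5]=4  'ddcehhh'
  #6 SA[6]=3  'eddcehhh'
  #7 SA[7]=7  'ehhh'
  #8 SA[8]=10  'h'
  #9 SA[9]=9  'hh'
  #10 SA[10]=8  'hhh'

SA = [0, 2, 1, 6, 5, 4, 3, 7, 10, 9, 8]
i: (SA[i-1],SA[i]) lcp shared
  1: (0,2) 1 'b'
  2: (2,1) 0 ''
  3: (1,6) 1 'c'
  4: (6,5) 0 ''
  5: (5,4) 1 'd'
  6: (4,3) 0 ''
  7: (3,7) 1 'e'
  8: (7,10) 0 ''
  9: (10,9) 1 'h'
  10: (9,8) 2 'hh'

n(n+1)/2 = 11·12/2 = 66
Σ LCP = 0 + 1 + 0 + 1 + 0 + 1 + 0 + 1 + 0 + 1 + 2 = 7
distinct = 66 − 7 = 59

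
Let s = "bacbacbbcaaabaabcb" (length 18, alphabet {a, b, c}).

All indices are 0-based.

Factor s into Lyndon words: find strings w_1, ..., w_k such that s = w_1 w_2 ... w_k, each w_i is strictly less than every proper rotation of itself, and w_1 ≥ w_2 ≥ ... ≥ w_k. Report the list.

emit factor 1: 'b' (i=0, period=1)
emit factor 2: 'acbacbbc' (i=1, period=8)
emit factor 3: 'aaabaabcb' (i=9, period=9)

["b", "acbacbbc", "aaabaabcb"]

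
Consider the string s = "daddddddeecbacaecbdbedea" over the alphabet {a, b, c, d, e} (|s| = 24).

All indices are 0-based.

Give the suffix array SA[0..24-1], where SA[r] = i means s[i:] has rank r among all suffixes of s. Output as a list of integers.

[23, 12, 1, 14, 11, 17, 19, 13, 10, 16, 0, 18, 2, 3, 4, 5, 6, 21, 7, 22, 9, 15, 20, 8]

rank | idx | suffix
   0 |  23 | a
   1 |  12 | acaecbdbedea
   2 |   1 | addddddeecbacaecbdbedea
   3 |  14 | aecbdbedea
   4 |  11 | bacaecbdbedea
   5 |  17 | bdbedea
   6 |  19 | bedea
   7 |  13 | caecbdbedea
   8 |  10 | cbacaecbdbedea
   9 |  16 | cbdbedea
  10 |   0 | daddddddeecbacaecbdbedea
  11 |  18 | dbedea
  12 |   2 | ddddddeecbacaecbdbedea
  13 |   3 | dddddeecbacaecbdbedea
  14 |   4 | ddddeecbacaecbdbedea
  15 |   5 | dddeecbacaecbdbedea
  16 |   6 | ddeecbacaecbdbedea
  17 |  21 | dea
  18 |   7 | deecbacaecbdbedea
  19 |  22 | ea
  20 |   9 | ecbacaecbdbedea
  21 |  15 | ecbdbedea
  22 |  20 | edea
  23 |   8 | eecbacaecbdbedea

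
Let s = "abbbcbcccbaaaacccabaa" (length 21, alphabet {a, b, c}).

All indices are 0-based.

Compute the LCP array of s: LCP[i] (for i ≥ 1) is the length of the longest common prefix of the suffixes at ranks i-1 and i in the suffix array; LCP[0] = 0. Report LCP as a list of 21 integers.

rank | idx | suffix
   0 |  20 | a
   1 |  19 | aa
   2 |  10 | aaaacccabaa
   3 |  11 | aaacccabaa
   4 |  12 | aacccabaa
   5 |  17 | abaa
   6 |   0 | abbbcbcccbaaaacccabaa
   7 |  13 | acccabaa
   8 |  18 | baa
   9 |   9 | baaaacccabaa
  10 |   1 | bbbcbcccbaaaacccabaa
  11 |   2 | bbcbcccbaaaacccabaa
  12 |   3 | bcbcccbaaaacccabaa
  13 |   5 | bcccbaaaacccabaa
  14 |  16 | cabaa
  15 |   8 | cbaaaacccabaa
  16 |   4 | cbcccbaaaacccabaa
  17 |  15 | ccabaa
  18 |   7 | ccbaaaacccabaa
  19 |  14 | cccabaa
  20 |   6 | cccbaaaacccabaa

SA = [20, 19, 10, 11, 12, 17, 0, 13, 18, 9, 1, 2, 3, 5, 16, 8, 4, 15, 7, 14, 6]
[i] adj suffixes → lcp
  [1] 20/19 → 1 ('a')
  [2] 19/10 → 2 ('aa')
  [3] 10/11 → 3 ('aaa')
  [4] 11/12 → 2 ('aa')
  [5] 12/17 → 1 ('a')
  [6] 17/0 → 2 ('ab')
  [7] 0/13 → 1 ('a')
  [8] 13/18 → 0 ('')
  [9] 18/9 → 3 ('baa')
  [10] 9/1 → 1 ('b')
  [11] 1/2 → 2 ('bb')
  [12] 2/3 → 1 ('b')
  [13] 3/5 → 2 ('bc')
  [14] 5/16 → 0 ('')
  [15] 16/8 → 1 ('c')
  [16] 8/4 → 2 ('cb')
  [17] 4/15 → 1 ('c')
  [18] 15/7 → 2 ('cc')
  [19] 7/14 → 2 ('cc')
  [20] 14/6 → 3 ('ccc')

[0, 1, 2, 3, 2, 1, 2, 1, 0, 3, 1, 2, 1, 2, 0, 1, 2, 1, 2, 2, 3]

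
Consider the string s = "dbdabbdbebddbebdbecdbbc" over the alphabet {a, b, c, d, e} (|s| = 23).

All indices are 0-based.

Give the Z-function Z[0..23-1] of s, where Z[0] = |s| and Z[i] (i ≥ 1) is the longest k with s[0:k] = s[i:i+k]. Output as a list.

[23, 0, 1, 0, 0, 0, 2, 0, 0, 0, 1, 2, 0, 0, 0, 2, 0, 0, 0, 2, 0, 0, 0]

Z[0]=23
i=1: fresh scan; Z[1]=0
i=2: fresh scan; Z[2]=1 scan→box=[2,3)
i=3: fresh scan; Z[3]=0
i=4: fresh scan; Z[4]=0
i=5: fresh scan; Z[5]=0
i=6: fresh scan; Z[6]=2 scan→box=[6,8)
i=7: min(r-i=1, Z[1]=0)=0; Z[7]=0
i=8: fresh scan; Z[8]=0
i=9: fresh scan; Z[9]=0
i=10: fresh scan; Z[10]=1 scan→box=[10,11)
i=11: fresh scan; Z[11]=2 scan→box=[11,13)
i=12: min(r-i=1, Z[1]=0)=0; Z[12]=0
i=13: fresh scan; Z[13]=0
i=14: fresh scan; Z[14]=0
i=15: fresh scan; Z[15]=2 scan→box=[15,17)
i=16: min(r-i=1, Z[1]=0)=0; Z[16]=0
i=17: fresh scan; Z[17]=0
i=18: fresh scan; Z[18]=0
i=19: fresh scan; Z[19]=2 scan→box=[19,21)
i=20: min(r-i=1, Z[1]=0)=0; Z[20]=0
i=21: fresh scan; Z[21]=0
i=22: fresh scan; Z[22]=0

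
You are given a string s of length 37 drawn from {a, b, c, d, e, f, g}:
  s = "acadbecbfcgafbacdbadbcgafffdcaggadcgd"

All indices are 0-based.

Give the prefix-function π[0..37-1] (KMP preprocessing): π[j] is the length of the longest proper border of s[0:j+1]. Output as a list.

[0, 0, 1, 0, 0, 0, 0, 0, 0, 0, 0, 1, 0, 0, 1, 2, 0, 0, 1, 0, 0, 0, 0, 1, 0, 0, 0, 0, 0, 1, 0, 0, 1, 0, 0, 0, 0]

π[0] = 0
j=1 s[j]='c': π[1]=0 (border '')
j=2 s[j]='a': π[2]=1 (border 'a')
j=3 s[j]='d': k: 1→0; π[3]=0 (border '')
j=4 s[j]='b': π[4]=0 (border '')
j=5 s[j]='e': π[5]=0 (border '')
j=6 s[j]='c': π[6]=0 (border '')
j=7 s[j]='b': π[7]=0 (border '')
j=8 s[j]='f': π[8]=0 (border '')
j=9 s[j]='c': π[9]=0 (border '')
j=10 s[j]='g': π[10]=0 (border '')
j=11 s[j]='a': π[11]=1 (border 'a')
j=12 s[j]='f': k: 1→0; π[12]=0 (border '')
j=13 s[j]='b': π[13]=0 (border '')
j=14 s[j]='a': π[14]=1 (border 'a')
j=15 s[j]='c': π[15]=2 (border 'ac')
j=16 s[j]='d': k: 2→0; π[16]=0 (border '')
j=17 s[j]='b': π[17]=0 (border '')
j=18 s[j]='a': π[18]=1 (border 'a')
j=19 s[j]='d': k: 1→0; π[19]=0 (border '')
j=20 s[j]='b': π[20]=0 (border '')
j=21 s[j]='c': π[21]=0 (border '')
j=22 s[j]='g': π[22]=0 (border '')
j=23 s[j]='a': π[23]=1 (border 'a')
j=24 s[j]='f': k: 1→0; π[24]=0 (border '')
j=25 s[j]='f': π[25]=0 (border '')
j=26 s[j]='f': π[26]=0 (border '')
j=27 s[j]='d': π[27]=0 (border '')
j=28 s[j]='c': π[28]=0 (border '')
j=29 s[j]='a': π[29]=1 (border 'a')
j=30 s[j]='g': k: 1→0; π[30]=0 (border '')
j=31 s[j]='g': π[31]=0 (border '')
j=32 s[j]='a': π[32]=1 (border 'a')
j=33 s[j]='d': k: 1→0; π[33]=0 (border '')
j=34 s[j]='c': π[34]=0 (border '')
j=35 s[j]='g': π[35]=0 (border '')
j=36 s[j]='d': π[36]=0 (border '')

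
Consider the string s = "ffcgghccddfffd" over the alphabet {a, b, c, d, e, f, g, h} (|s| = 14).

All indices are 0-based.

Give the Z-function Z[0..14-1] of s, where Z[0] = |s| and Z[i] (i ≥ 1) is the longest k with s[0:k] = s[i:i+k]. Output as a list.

Z[0]=14
i=1: fresh scan; Z[1]=1 extend→box=[1,2)
i=2: fresh scan; Z[2]=0
i=3: fresh scan; Z[3]=0
i=4: fresh scan; Z[4]=0
i=5: fresh scan; Z[5]=0
i=6: fresh scan; Z[6]=0
i=7: fresh scan; Z[7]=0
i=8: fresh scan; Z[8]=0
i=9: fresh scan; Z[9]=0
i=10: fresh scan; Z[10]=2 extend→box=[10,12)
i=11: min(r-i=1, Z[1]=1)=1; Z[11]=2 extend→box=[11,13)
i=12: min(r-i=1, Z[1]=1)=1; Z[12]=1
i=13: fresh scan; Z[13]=0

[14, 1, 0, 0, 0, 0, 0, 0, 0, 0, 2, 2, 1, 0]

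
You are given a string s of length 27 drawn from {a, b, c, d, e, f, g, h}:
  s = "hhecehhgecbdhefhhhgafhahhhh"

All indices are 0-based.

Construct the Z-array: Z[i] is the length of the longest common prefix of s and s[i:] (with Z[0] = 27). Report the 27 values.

Z[0]=27
i=1: i≥r, start 0; Z[1]=1 grow→box=[1,2)
i=2: i≥r, start 0; Z[2]=0
i=3: i≥r, start 0; Z[3]=0
i=4: i≥r, start 0; Z[4]=0
i=5: i≥r, start 0; Z[5]=2 grow→box=[5,7)
i=6: min(r-i=1, Z[1]=1)=1; Z[6]=1
i=7: i≥r, start 0; Z[7]=0
i=8: i≥r, start 0; Z[8]=0
i=9: i≥r, start 0; Z[9]=0
i=10: i≥r, start 0; Z[10]=0
i=11: i≥r, start 0; Z[11]=0
i=12: i≥r, start 0; Z[12]=1 grow→box=[12,13)
i=13: i≥r, start 0; Z[13]=0
i=14: i≥r, start 0; Z[14]=0
i=15: i≥r, start 0; Z[15]=2 grow→box=[15,17)
i=16: min(r-i=1, Z[1]=1)=1; Z[16]=2 grow→box=[16,18)
i=17: min(r-i=1, Z[1]=1)=1; Z[17]=1
i=18: i≥r, start 0; Z[18]=0
i=19: i≥r, start 0; Z[19]=0
i=20: i≥r, start 0; Z[20]=0
i=21: i≥r, start 0; Z[21]=1 grow→box=[21,22)
i=22: i≥r, start 0; Z[22]=0
i=23: i≥r, start 0; Z[23]=2 grow→box=[23,25)
i=24: min(r-i=1, Z[1]=1)=1; Z[24]=2 grow→box=[24,26)
i=25: min(r-i=1, Z[1]=1)=1; Z[25]=2 grow→box=[25,27)
i=26: min(r-i=1, Z[1]=1)=1; Z[26]=1

[27, 1, 0, 0, 0, 2, 1, 0, 0, 0, 0, 0, 1, 0, 0, 2, 2, 1, 0, 0, 0, 1, 0, 2, 2, 2, 1]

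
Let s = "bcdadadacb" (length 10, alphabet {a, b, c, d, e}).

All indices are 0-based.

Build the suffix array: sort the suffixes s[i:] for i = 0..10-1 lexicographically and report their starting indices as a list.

sorted suffixes:
  #0 SA[0]=7  'acb'
  #1 SA[1]=5  'adacb'
  #2 SA[2]=3  'adadacb'
  #3 SA[3]=9  'b'
  #4 SA[4]=0  'bcdadadacb'
  #5 SA[5]=8  'cb'
  #6 SA[6]=1  'cdadadacb'
  #7 SA[7]=6  'dacb'
  #8 SA[8]=4  'dadacb'
  #9 SA[9]=2  'dadadacb'

[7, 5, 3, 9, 0, 8, 1, 6, 4, 2]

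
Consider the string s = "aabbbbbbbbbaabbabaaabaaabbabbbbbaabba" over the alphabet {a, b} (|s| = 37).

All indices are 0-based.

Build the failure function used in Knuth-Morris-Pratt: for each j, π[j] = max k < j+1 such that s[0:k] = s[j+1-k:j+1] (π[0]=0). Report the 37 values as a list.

[0, 1, 0, 0, 0, 0, 0, 0, 0, 0, 0, 1, 2, 3, 4, 1, 0, 1, 2, 2, 3, 1, 2, 2, 3, 4, 1, 0, 0, 0, 0, 0, 1, 2, 3, 4, 1]

π[0] = 0
j=1 s[j]='a': π[1]=1 (border 'a')
j=2 s[j]='b': k: 1→0; π[2]=0 (border '')
j=3 s[j]='b': π[3]=0 (border '')
j=4 s[j]='b': π[4]=0 (border '')
j=5 s[j]='b': π[5]=0 (border '')
j=6 s[j]='b': π[6]=0 (border '')
j=7 s[j]='b': π[7]=0 (border '')
j=8 s[j]='b': π[8]=0 (border '')
j=9 s[j]='b': π[9]=0 (border '')
j=10 s[j]='b': π[10]=0 (border '')
j=11 s[j]='a': π[11]=1 (border 'a')
j=12 s[j]='a': π[12]=2 (border 'aa')
j=13 s[j]='b': π[13]=3 (border 'aab')
j=14 s[j]='b': π[14]=4 (border 'aabb')
j=15 s[j]='a': k: 4→0; π[15]=1 (border 'a')
j=16 s[j]='b': k: 1→0; π[16]=0 (border '')
j=17 s[j]='a': π[17]=1 (border 'a')
j=18 s[j]='a': π[18]=2 (border 'aa')
j=19 s[j]='a': k: 2→1; π[19]=2 (border 'aa')
j=20 s[j]='b': π[20]=3 (border 'aab')
j=21 s[j]='a': k: 3→0; π[21]=1 (border 'a')
j=22 s[j]='a': π[22]=2 (border 'aa')
j=23 s[j]='a': k: 2→1; π[23]=2 (border 'aa')
j=24 s[j]='b': π[24]=3 (border 'aab')
j=25 s[j]='b': π[25]=4 (border 'aabb')
j=26 s[j]='a': k: 4→0; π[26]=1 (border 'a')
j=27 s[j]='b': k: 1→0; π[27]=0 (border '')
j=28 s[j]='b': π[28]=0 (border '')
j=29 s[j]='b': π[29]=0 (border '')
j=30 s[j]='b': π[30]=0 (border '')
j=31 s[j]='b': π[31]=0 (border '')
j=32 s[j]='a': π[32]=1 (border 'a')
j=33 s[j]='a': π[33]=2 (border 'aa')
j=34 s[j]='b': π[34]=3 (border 'aab')
j=35 s[j]='b': π[35]=4 (border 'aabb')
j=36 s[j]='a': k: 4→0; π[36]=1 (border 'a')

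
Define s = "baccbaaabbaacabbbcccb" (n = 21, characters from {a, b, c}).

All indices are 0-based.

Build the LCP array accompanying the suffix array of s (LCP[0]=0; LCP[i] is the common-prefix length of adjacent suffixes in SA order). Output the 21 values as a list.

rank | idx | suffix
   0 |   5 | aaabbaacabbbcccb
   1 |   6 | aabbaacabbbcccb
   2 |  10 | aacabbbcccb
   3 |   7 | abbaacabbbcccb
   4 |  13 | abbbcccb
   5 |  11 | acabbbcccb
   6 |   1 | accbaaabbaacabbbcccb
   7 |  20 | b
   8 |   4 | baaabbaacabbbcccb
   9 |   9 | baacabbbcccb
  10 |   0 | baccbaaabbaacabbbcccb
  11 |   8 | bbaacabbbcccb
  12 |  14 | bbbcccb
  13 |  15 | bbcccb
  14 |  16 | bcccb
  15 |  12 | cabbbcccb
  16 |  19 | cb
  17 |   3 | cbaaabbaacabbbcccb
  18 |  18 | ccb
  19 |   2 | ccbaaabbaacabbbcccb
  20 |  17 | cccb

SA = [5, 6, 10, 7, 13, 11, 1, 20, 4, 9, 0, 8, 14, 15, 16, 12, 19, 3, 18, 2, 17]
i: (SA[i-1],SA[i]) lcp shared
  1: (5,6) 2 'aa'
  2: (6,10) 2 'aa'
  3: (10,7) 1 'a'
  4: (7,13) 3 'abb'
  5: (13,11) 1 'a'
  6: (11,1) 2 'ac'
  7: (1,20) 0 ''
  8: (20,4) 1 'b'
  9: (4,9) 3 'baa'
  10: (9,0) 2 'ba'
  11: (0,8) 1 'b'
  12: (8,14) 2 'bb'
  13: (14,15) 2 'bb'
  14: (15,16) 1 'b'
  15: (16,12) 0 ''
  16: (12,19) 1 'c'
  17: (19,3) 2 'cb'
  18: (3,18) 1 'c'
  19: (18,2) 3 'ccb'
  20: (2,17) 2 'cc'

[0, 2, 2, 1, 3, 1, 2, 0, 1, 3, 2, 1, 2, 2, 1, 0, 1, 2, 1, 3, 2]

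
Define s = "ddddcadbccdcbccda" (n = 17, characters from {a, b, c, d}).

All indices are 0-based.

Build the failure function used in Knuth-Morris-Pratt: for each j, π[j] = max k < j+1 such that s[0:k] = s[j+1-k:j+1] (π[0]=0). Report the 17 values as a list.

[0, 1, 2, 3, 0, 0, 1, 0, 0, 0, 1, 0, 0, 0, 0, 1, 0]

π[0] = 0
j=1 s[j]='d': π[1]=1 (border 'd')
j=2 s[j]='d': π[2]=2 (border 'dd')
j=3 s[j]='d': π[3]=3 (border 'ddd')
j=4 s[j]='c': k: 3→2→1→0; π[4]=0 (border '')
j=5 s[j]='a': π[5]=0 (border '')
j=6 s[j]='d': π[6]=1 (border 'd')
j=7 s[j]='b': k: 1→0; π[7]=0 (border '')
j=8 s[j]='c': π[8]=0 (border '')
j=9 s[j]='c': π[9]=0 (border '')
j=10 s[j]='d': π[10]=1 (border 'd')
j=11 s[j]='c': k: 1→0; π[11]=0 (border '')
j=12 s[j]='b': π[12]=0 (border '')
j=13 s[j]='c': π[13]=0 (border '')
j=14 s[j]='c': π[14]=0 (border '')
j=15 s[j]='d': π[15]=1 (border 'd')
j=16 s[j]='a': k: 1→0; π[16]=0 (border '')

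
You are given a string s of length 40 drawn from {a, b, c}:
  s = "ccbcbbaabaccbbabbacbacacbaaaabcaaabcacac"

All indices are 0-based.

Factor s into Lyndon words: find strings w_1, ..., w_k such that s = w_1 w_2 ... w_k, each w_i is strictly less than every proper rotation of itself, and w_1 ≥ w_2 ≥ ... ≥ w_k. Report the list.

emit factor 1: 'c' (i=0, period=1)
emit factor 2: 'c' (i=1, period=1)
emit factor 3: 'bc' (i=2, period=2)
emit factor 4: 'b' (i=4, period=1)
emit factor 5: 'b' (i=5, period=1)
emit factor 6: 'aabaccbbabbacbacacb' (i=6, period=19)
emit factor 7: 'aaaabcaaabcacac' (i=25, period=15)

["c", "c", "bc", "b", "b", "aabaccbbabbacbacacb", "aaaabcaaabcacac"]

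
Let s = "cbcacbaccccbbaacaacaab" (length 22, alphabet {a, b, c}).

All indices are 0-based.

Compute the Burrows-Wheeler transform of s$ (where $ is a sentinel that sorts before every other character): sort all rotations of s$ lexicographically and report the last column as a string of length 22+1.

bccbaaacbabcccaabac$cca

rank  rotation                 last
    0  $cbcacbaccccbbaacaacaab  b
    1  aab$cbcacbaccccbbaacaac  c
    2  aacaab$cbcacbaccccbbaac  c
    3  aacaacaab$cbcacbaccccbb  b
    4  ab$cbcacbaccccbbaacaaca  a
    5  acaab$cbcacbaccccbbaaca  a
    6  acaacaab$cbcacbaccccbba  a
    7  acbaccccbbaacaacaab$cbc  c
    8  accccbbaacaacaab$cbcacb  b
    9  b$cbcacbaccccbbaacaacaa  a
   10  baacaacaab$cbcacbaccccb  b
   11  baccccbbaacaacaab$cbcac  c
   12  bbaacaacaab$cbcacbacccc  c
   13  bcacbaccccbbaacaacaab$c  c
   14  caab$cbcacbaccccbbaacaa  a
   15  caacaab$cbcacbaccccbbaa  a
   16  cacbaccccbbaacaacaab$cb  b
   17  cbaccccbbaacaacaab$cbca  a
   18  cbbaacaacaab$cbcacbaccc  c
   19  cbcacbaccccbbaacaacaab$  $
   20  ccbbaacaacaab$cbcacbacc  c
   21  cccbbaacaacaab$cbcacbac  c
   22  ccccbbaacaacaab$cbcacba  a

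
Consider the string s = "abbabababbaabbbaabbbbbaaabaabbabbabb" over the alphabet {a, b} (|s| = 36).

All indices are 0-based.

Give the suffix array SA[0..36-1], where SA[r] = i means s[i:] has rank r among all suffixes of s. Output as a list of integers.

rank | idx | suffix
   0 |  22 | aaabaabbabbabb
   1 |  23 | aabaabbabbabb
   2 |  26 | aabbabbabb
   3 |  10 | aabbbaabbbbbaaabaabbabbabb
   4 |  15 | aabbbbbaaabaabbabbabb
   5 |  24 | abaabbabbabb
   6 |   3 | abababbaabbbaabbbbbaaabaabbabbabb
   7 |   5 | ababbaabbbaabbbbbaaabaabbabbabb
   8 |  33 | abb
   9 |   7 | abbaabbbaabbbbbaaabaabbabbabb
  10 |   0 | abbabababbaabbbaabbbbbaaabaabbabbabb
  11 |  30 | abbabb
  12 |  27 | abbabbabb
  13 |  11 | abbbaabbbbbaaabaabbabbabb
  14 |  16 | abbbbbaaabaabbabbabb
  15 |  35 | b
  16 |  21 | baaabaabbabbabb
  17 |  25 | baabbabbabb
  18 |   9 | baabbbaabbbbbaaabaabbabbabb
  19 |  14 | baabbbbbaaabaabbabbabb
  20 |   2 | babababbaabbbaabbbbbaaabaabbabbabb
  21 |   4 | bababbaabbbaabbbbbaaabaabbabbabb
  22 |  32 | babb
  23 |   6 | babbaabbbaabbbbbaaabaabbabbabb
  24 |  29 | babbabb
  25 |  34 | bb
  26 |  20 | bbaaabaabbabbabb
  27 |   8 | bbaabbbaabbbbbaaabaabbabbabb
  28 |  13 | bbaabbbbbaaabaabbabbabb
  29 |   1 | bbabababbaabbbaabbbbbaaabaabbabbabb
  30 |  31 | bbabb
  31 |  28 | bbabbabb
  32 |  19 | bbbaaabaabbabbabb
  33 |  12 | bbbaabbbbbaaabaabbabbabb
  34 |  18 | bbbbaaabaabbabbabb
  35 |  17 | bbbbbaaabaabbabbabb

[22, 23, 26, 10, 15, 24, 3, 5, 33, 7, 0, 30, 27, 11, 16, 35, 21, 25, 9, 14, 2, 4, 32, 6, 29, 34, 20, 8, 13, 1, 31, 28, 19, 12, 18, 17]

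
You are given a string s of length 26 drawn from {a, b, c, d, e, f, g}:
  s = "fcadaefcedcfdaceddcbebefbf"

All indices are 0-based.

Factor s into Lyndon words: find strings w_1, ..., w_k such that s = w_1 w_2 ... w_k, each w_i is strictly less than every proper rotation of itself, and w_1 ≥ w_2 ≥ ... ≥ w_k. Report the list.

emit factor 1: 'f' (i=0, period=1)
emit factor 2: 'c' (i=1, period=1)
emit factor 3: 'adaefcedcfd' (i=2, period=11)
emit factor 4: 'aceddcbebefbf' (i=13, period=13)

["f", "c", "adaefcedcfd", "aceddcbebefbf"]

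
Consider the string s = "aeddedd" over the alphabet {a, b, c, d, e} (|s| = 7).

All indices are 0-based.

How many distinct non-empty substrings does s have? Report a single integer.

sorted suffixes:
  #0 SA[0]=0  'aeddedd'
  #1 SA[1]=6  'd'
  #2 SA[2]=5  'dd'
  #3 SA[3]=2  'ddedd'
  #4 SA[4]=3  'dedd'
  #5 SA[5]=4  'edd'
  #6 SA[6]=1  'eddedd'

SA = [0, 6, 5, 2, 3, 4, 1]
rank  pair      lcp
   1  s[0:],s[6:]  0  ''
   2  s[6:],s[5:]  1  'd'
   3  s[5:],s[2:]  2  'dd'
   4  s[2:],s[3:]  1  'd'
   5  s[3:],s[4:]  0  ''
   6  s[4:],s[1:]  3  'edd'

n(n+1)/2 = 7·8/2 = 28
Σ LCP = 0 + 0 + 1 + 2 + 1 + 0 + 3 = 7
distinct = 28 − 7 = 21

21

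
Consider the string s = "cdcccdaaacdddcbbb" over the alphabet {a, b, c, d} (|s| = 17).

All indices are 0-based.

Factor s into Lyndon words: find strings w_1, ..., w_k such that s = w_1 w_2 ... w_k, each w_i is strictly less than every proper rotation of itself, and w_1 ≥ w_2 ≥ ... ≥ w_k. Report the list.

emit factor 1: 'cd' (i=0, period=2)
emit factor 2: 'cccd' (i=2, period=4)
emit factor 3: 'aaacdddcbbb' (i=6, period=11)

["cd", "cccd", "aaacdddcbbb"]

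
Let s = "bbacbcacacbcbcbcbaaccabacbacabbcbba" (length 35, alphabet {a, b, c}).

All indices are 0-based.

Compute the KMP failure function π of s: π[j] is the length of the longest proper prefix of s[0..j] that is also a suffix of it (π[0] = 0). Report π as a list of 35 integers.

π[0] = 0
j=1 s[j]='b': π[1]=1 (border 'b')
j=2 s[j]='a': k: 1→0; π[2]=0 (border '')
j=3 s[j]='c': π[3]=0 (border '')
j=4 s[j]='b': π[4]=1 (border 'b')
j=5 s[j]='c': k: 1→0; π[5]=0 (border '')
j=6 s[j]='a': π[6]=0 (border '')
j=7 s[j]='c': π[7]=0 (border '')
j=8 s[j]='a': π[8]=0 (border '')
j=9 s[j]='c': π[9]=0 (border '')
j=10 s[j]='b': π[10]=1 (border 'b')
j=11 s[j]='c': k: 1→0; π[11]=0 (border '')
j=12 s[j]='b': π[12]=1 (border 'b')
j=13 s[j]='c': k: 1→0; π[13]=0 (border '')
j=14 s[j]='b': π[14]=1 (border 'b')
j=15 s[j]='c': k: 1→0; π[15]=0 (border '')
j=16 s[j]='b': π[16]=1 (border 'b')
j=17 s[j]='a': k: 1→0; π[17]=0 (border '')
j=18 s[j]='a': π[18]=0 (border '')
j=19 s[j]='c': π[19]=0 (border '')
j=20 s[j]='c': π[20]=0 (border '')
j=21 s[j]='a': π[21]=0 (border '')
j=22 s[j]='b': π[22]=1 (border 'b')
j=23 s[j]='a': k: 1→0; π[23]=0 (border '')
j=24 s[j]='c': π[24]=0 (border '')
j=25 s[j]='b': π[25]=1 (border 'b')
j=26 s[j]='a': k: 1→0; π[26]=0 (border '')
j=27 s[j]='c': π[27]=0 (border '')
j=28 s[j]='a': π[28]=0 (border '')
j=29 s[j]='b': π[29]=1 (border 'b')
j=30 s[j]='b': π[30]=2 (border 'bb')
j=31 s[j]='c': k: 2→1→0; π[31]=0 (border '')
j=32 s[j]='b': π[32]=1 (border 'b')
j=33 s[j]='b': π[33]=2 (border 'bb')
j=34 s[j]='a': π[34]=3 (border 'bba')

[0, 1, 0, 0, 1, 0, 0, 0, 0, 0, 1, 0, 1, 0, 1, 0, 1, 0, 0, 0, 0, 0, 1, 0, 0, 1, 0, 0, 0, 1, 2, 0, 1, 2, 3]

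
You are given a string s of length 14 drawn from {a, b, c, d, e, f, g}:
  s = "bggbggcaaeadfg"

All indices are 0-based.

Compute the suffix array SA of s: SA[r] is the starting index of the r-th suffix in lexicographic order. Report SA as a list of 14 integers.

rank→(start, suffix):
  0 → (7, 'aaeadfg')
  1 → (10, 'adfg')
  2 → (8, 'aeadfg')
  3 → (0, 'bggbggcaaeadfg')
  4 → (3, 'bggcaaeadfg')
  5 → (6, 'caaeadfg')
  6 → (11, 'dfg')
  7 → (9, 'eadfg')
  8 → (12, 'fg')
  9 → (13, 'g')
  10 → (2, 'gbggcaaeadfg')
  11 → (5, 'gcaaeadfg')
  12 → (1, 'ggbggcaaeadfg')
  13 → (4, 'ggcaaeadfg')

[7, 10, 8, 0, 3, 6, 11, 9, 12, 13, 2, 5, 1, 4]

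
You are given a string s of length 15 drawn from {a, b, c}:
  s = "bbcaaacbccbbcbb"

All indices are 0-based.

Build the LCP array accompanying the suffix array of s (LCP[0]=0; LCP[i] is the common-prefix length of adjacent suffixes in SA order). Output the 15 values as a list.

[0, 2, 1, 0, 1, 2, 3, 1, 2, 2, 0, 1, 3, 2, 1]

sorted suffixes:
  #0 SA[0]=3  'aaacbccbbcbb'
  #1 SA[1]=4  'aacbccbbcbb'
  #2 SA[2]=5  'acbccbbcbb'
  #3 SA[3]=14  'b'
  #4 SA[4]=13  'bb'
  #5 SA[5]=0  'bbcaaacbccbbcbb'
  #6 SA[6]=10  'bbcbb'
  #7 SA[7]=1  'bcaaacbccbbcbb'
  #8 SA[8]=11  'bcbb'
  #9 SA[9]=7  'bccbbcbb'
  #10 SA[10]=2  'caaacbccbbcbb'
  #11 SA[11]=12  'cbb'
  #12 SA[12]=9  'cbbcbb'
  #13 SA[13]=6  'cbccbbcbb'
  #14 SA[14]=8  'ccbbcbb'

SA = [3, 4, 5, 14, 13, 0, 10, 1, 11, 7, 2, 12, 9, 6, 8]
[i] adj suffixes → lcp
  [1] 3/4 → 2 ('aa')
  [2] 4/5 → 1 ('a')
  [3] 5/14 → 0 ('')
  [4] 14/13 → 1 ('b')
  [5] 13/0 → 2 ('bb')
  [6] 0/10 → 3 ('bbc')
  [7] 10/1 → 1 ('b')
  [8] 1/11 → 2 ('bc')
  [9] 11/7 → 2 ('bc')
  [10] 7/2 → 0 ('')
  [11] 2/12 → 1 ('c')
  [12] 12/9 → 3 ('cbb')
  [13] 9/6 → 2 ('cb')
  [14] 6/8 → 1 ('c')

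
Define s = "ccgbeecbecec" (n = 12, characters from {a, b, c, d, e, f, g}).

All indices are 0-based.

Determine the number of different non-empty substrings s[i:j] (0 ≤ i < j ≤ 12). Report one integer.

67

rank | idx | suffix
   0 |   7 | becec
   1 |   3 | beecbecec
   2 |  11 | c
   3 |   6 | cbecec
   4 |   0 | ccgbeecbecec
   5 |   9 | cec
   6 |   1 | cgbeecbecec
   7 |  10 | ec
   8 |   5 | ecbecec
   9 |   8 | ecec
  10 |   4 | eecbecec
  11 |   2 | gbeecbecec

SA = [7, 3, 11, 6, 0, 9, 1, 10, 5, 8, 4, 2]
rank  pair      lcp
   1  s[7:],s[3:]  2  'be'
   2  s[3:],s[11:]  0  ''
   3  s[11:],s[6:]  1  'c'
   4  s[6:],s[0:]  1  'c'
   5  s[0:],s[9:]  1  'c'
   6  s[9:],s[1:]  1  'c'
   7  s[1:],s[10:]  0  ''
   8  s[10:],s[5:]  2  'ec'
   9  s[5:],s[8:]  2  'ec'
  10  s[8:],s[4:]  1  'e'
  11  s[4:],s[2:]  0  ''

n(n+1)/2 = 12·13/2 = 78
Σ LCP = 0 + 2 + 0 + 1 + 1 + 1 + 1 + 0 + 2 + 2 + 1 + 0 = 11
distinct = 78 − 11 = 67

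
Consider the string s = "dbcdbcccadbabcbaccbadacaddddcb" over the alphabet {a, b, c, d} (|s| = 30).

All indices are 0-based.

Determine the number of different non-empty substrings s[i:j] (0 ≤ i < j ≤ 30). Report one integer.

419

rank | idx | suffix
   0 |  11 | abcbaccbadacaddddcb
   1 |  21 | acaddddcb
   2 |  15 | accbadacaddddcb
   3 |  19 | adacaddddcb
   4 |   8 | adbabcbaccbadacaddddcb
   5 |  23 | addddcb
   6 |  29 | b
   7 |  10 | babcbaccbadacaddddcb
   8 |  14 | baccbadacaddddcb
   9 |  18 | badacaddddcb
  10 |  12 | bcbaccbadacaddddcb
  11 |   4 | bcccadbabcbaccbadacaddddcb
  12 |   1 | bcdbcccadbabcbaccbadacaddddcb
  13 |   7 | cadbabcbaccbadacaddddcb
  14 |  22 | caddddcb
  15 |  28 | cb
  16 |  13 | cbaccbadacaddddcb
  17 |  17 | cbadacaddddcb
  18 |   6 | ccadbabcbaccbadacaddddcb
  19 |  16 | ccbadacaddddcb
  20 |   5 | cccadbabcbaccbadacaddddcb
  21 |   2 | cdbcccadbabcbaccbadacaddddcb
  22 |  20 | dacaddddcb
  23 |   9 | dbabcbaccbadacaddddcb
  24 |   3 | dbcccadbabcbaccbadacaddddcb
  25 |   0 | dbcdbcccadbabcbaccbadacaddddcb
  26 |  27 | dcb
  27 |  26 | ddcb
  28 |  25 | dddcb
  29 |  24 | ddddcb

SA = [11, 21, 15, 19, 8, 23, 29, 10, 14, 18, 12, 4, 1, 7, 22, 28, 13, 17, 6, 16, 5, 2, 20, 9, 3, 0, 27, 26, 25, 24]
[i] adj suffixes → lcp
  [1] 11/21 → 1 ('a')
  [2] 21/15 → 2 ('ac')
  [3] 15/19 → 1 ('a')
  [4] 19/8 → 2 ('ad')
  [5] 8/23 → 2 ('ad')
  [6] 23/29 → 0 ('')
  [7] 29/10 → 1 ('b')
  [8] 10/14 → 2 ('ba')
  [9] 14/18 → 2 ('ba')
  [10] 18/12 → 1 ('b')
  [11] 12/4 → 2 ('bc')
  [12] 4/1 → 2 ('bc')
  [13] 1/7 → 0 ('')
  [14] 7/22 → 3 ('cad')
  [15] 22/28 → 1 ('c')
  [16] 28/13 → 2 ('cb')
  [17] 13/17 → 3 ('cba')
  [18] 17/6 → 1 ('c')
  [19] 6/16 → 2 ('cc')
  [20] 16/5 → 2 ('cc')
  [21] 5/2 → 1 ('c')
  [22] 2/20 → 0 ('')
  [23] 20/9 → 1 ('d')
  [24] 9/3 → 2 ('db')
  [25] 3/0 → 3 ('dbc')
  [26] 0/27 → 1 ('d')
  [27] 27/26 → 1 ('d')
  [28] 26/25 → 2 ('dd')
  [29] 25/24 → 3 ('ddd')

n(n+1)/2 = 30·31/2 = 465
Σ LCP = 0 + 1 + 2 + 1 + 2 + 2 + 0 + 1 + 2 + 2 + 1 + 2 + 2 + 0 + 3 + 1 + 2 + 3 + 1 + 2 + 2 + 1 + 0 + 1 + 2 + 3 + 1 + 1 + 2 + 3 = 46
distinct = 465 − 46 = 419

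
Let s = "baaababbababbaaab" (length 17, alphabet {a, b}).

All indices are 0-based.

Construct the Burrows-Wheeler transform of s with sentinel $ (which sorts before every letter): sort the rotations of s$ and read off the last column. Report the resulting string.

rank  rotation            last
    0  $baaababbababbaaab  b
    1  aaab$baaababbababb  b
    2  aaababbababbaaab$b  b
    3  aab$baaababbababba  a
    4  aababbababbaaab$ba  a
    5  ab$baaababbababbaa  a
    6  ababbaaab$baaababb  b
    7  ababbababbaaab$baa  a
    8  abbaaab$baaababbab  b
    9  abbababbaaab$baaab  b
   10  b$baaababbababbaaa  a
   11  baaab$baaababbabab  b
   12  baaababbababbaaab$  $
   13  bababbaaab$baaabab  b
   14  babbaaab$baaababba  a
   15  babbababbaaab$baaa  a
   16  bbaaab$baaababbaba  a
   17  bbababbaaab$baaaba  a

bbbaaababbab$baaaa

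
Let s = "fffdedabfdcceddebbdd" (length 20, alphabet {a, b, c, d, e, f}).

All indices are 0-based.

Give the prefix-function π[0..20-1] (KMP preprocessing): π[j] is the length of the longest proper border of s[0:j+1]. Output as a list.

π[0] = 0
j=1 s[j]='f': π[1]=1 (border 'f')
j=2 s[j]='f': π[2]=2 (border 'ff')
j=3 s[j]='d': k: 2→1→0; π[3]=0 (border '')
j=4 s[j]='e': π[4]=0 (border '')
j=5 s[j]='d': π[5]=0 (border '')
j=6 s[j]='a': π[6]=0 (border '')
j=7 s[j]='b': π[7]=0 (border '')
j=8 s[j]='f': π[8]=1 (border 'f')
j=9 s[j]='d': k: 1→0; π[9]=0 (border '')
j=10 s[j]='c': π[10]=0 (border '')
j=11 s[j]='c': π[11]=0 (border '')
j=12 s[j]='e': π[12]=0 (border '')
j=13 s[j]='d': π[13]=0 (border '')
j=14 s[j]='d': π[14]=0 (border '')
j=15 s[j]='e': π[15]=0 (border '')
j=16 s[j]='b': π[16]=0 (border '')
j=17 s[j]='b': π[17]=0 (border '')
j=18 s[j]='d': π[18]=0 (border '')
j=19 s[j]='d': π[19]=0 (border '')

[0, 1, 2, 0, 0, 0, 0, 0, 1, 0, 0, 0, 0, 0, 0, 0, 0, 0, 0, 0]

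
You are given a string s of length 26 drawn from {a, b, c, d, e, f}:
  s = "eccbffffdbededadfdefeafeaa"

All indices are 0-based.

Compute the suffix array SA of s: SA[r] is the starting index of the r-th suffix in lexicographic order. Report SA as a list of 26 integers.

[25, 24, 14, 21, 9, 3, 2, 1, 13, 8, 11, 17, 15, 23, 20, 0, 12, 10, 18, 7, 16, 22, 19, 6, 5, 4]

sorted suffixes:
  #0 SA[0]=25  'a'
  #1 SA[1]=24  'aa'
  #2 SA[2]=14  'adfdefeafeaa'
  #3 SA[3]=21  'afeaa'
  #4 SA[4]=9  'bededadfdefeafeaa'
  #5 SA[5]=3  'bffffdbededadfdefeafeaa'
  #6 SA[6]=2  'cbffffdbededadfdefeafeaa'
  #7 SA[7]=1  'ccbffffdbededadfdefeafeaa'
  #8 SA[8]=13  'dadfdefeafeaa'
  #9 SA[9]=8  'dbededadfdefeafeaa'
  #10 SA[10]=11  'dedadfdefeafeaa'
  #11 SA[11]=17  'defeafeaa'
  #12 SA[12]=15  'dfdefeafeaa'
  #13 SA[13]=23  'eaa'
  #14 SA[14]=20  'eafeaa'
  #15 SA[15]=0  'eccbffffdbededadfdefeafeaa'
  #16 SA[16]=12  'edadfdefeafeaa'
  #17 SA[17]=10  'ededadfdefeafeaa'
  #18 SA[18]=18  'efeafeaa'
  #19 SA[19]=7  'fdbededadfdefeafeaa'
  #20 SA[20]=16  'fdefeafeaa'
  #21 SA[21]=22  'feaa'
  #22 SA[22]=19  'feafeaa'
  #23 SA[23]=6  'ffdbededadfdefeafeaa'
  #24 SA[24]=5  'fffdbededadfdefeafeaa'
  #25 SA[25]=4  'ffffdbededadfdefeafeaa'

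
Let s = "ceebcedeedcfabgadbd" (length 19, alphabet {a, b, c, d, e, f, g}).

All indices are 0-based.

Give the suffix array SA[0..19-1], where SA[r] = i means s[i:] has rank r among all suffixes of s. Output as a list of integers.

[12, 15, 3, 17, 13, 4, 0, 10, 18, 16, 9, 6, 2, 8, 5, 1, 7, 11, 14]

sorted suffixes:
  #0 SA[0]=12  'abgadbd'
  #1 SA[1]=15  'adbd'
  #2 SA[2]=3  'bcedeedcfabgadbd'
  #3 SA[3]=17  'bd'
  #4 SA[4]=13  'bgadbd'
  #5 SA[5]=4  'cedeedcfabgadbd'
  #6 SA[6]=0  'ceebcedeedcfabgadbd'
  #7 SA[7]=10  'cfabgadbd'
  #8 SA[8]=18  'd'
  #9 SA[9]=16  'dbd'
  #10 SA[10]=9  'dcfabgadbd'
  #11 SA[11]=6  'deedcfabgadbd'
  #12 SA[12]=2  'ebcedeedcfabgadbd'
  #13 SA[13]=8  'edcfabgadbd'
  #14 SA[14]=5  'edeedcfabgadbd'
  #15 SA[15]=1  'eebcedeedcfabgadbd'
  #16 SA[16]=7  'eedcfabgadbd'
  #17 SA[17]=11  'fabgadbd'
  #18 SA[18]=14  'gadbd'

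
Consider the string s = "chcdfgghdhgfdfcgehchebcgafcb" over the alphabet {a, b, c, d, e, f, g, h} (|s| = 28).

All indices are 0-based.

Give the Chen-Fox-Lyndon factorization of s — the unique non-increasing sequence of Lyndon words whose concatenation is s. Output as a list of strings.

emit factor 1: 'ch' (i=0, period=2)
emit factor 2: 'cdfgghdhgfdfcgehche' (i=2, period=19)
emit factor 3: 'bcg' (i=21, period=3)
emit factor 4: 'afcb' (i=24, period=4)

["ch", "cdfgghdhgfdfcgehche", "bcg", "afcb"]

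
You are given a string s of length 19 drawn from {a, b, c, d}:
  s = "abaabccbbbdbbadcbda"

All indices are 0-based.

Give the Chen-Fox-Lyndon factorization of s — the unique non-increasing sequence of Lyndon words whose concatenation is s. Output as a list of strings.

["ab", "aabccbbbdbbadcbd", "a"]

emit factor 1: 'ab' (i=0, period=2)
emit factor 2: 'aabccbbbdbbadcbd' (i=2, period=16)
emit factor 3: 'a' (i=18, period=1)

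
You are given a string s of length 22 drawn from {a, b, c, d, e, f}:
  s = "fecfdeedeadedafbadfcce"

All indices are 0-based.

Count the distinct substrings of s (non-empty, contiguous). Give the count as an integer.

233

sorted suffixes:
  #0 SA[0]=9  'adedafbadfcce'
  #1 SA[1]=16  'adfcce'
  #2 SA[2]=13  'afbadfcce'
  #3 SA[3]=15  'badfcce'
  #4 SA[4]=19  'cce'
  #5 SA[5]=20  'ce'
  #6 SA[6]=2  'cfdeedeadedafbadfcce'
  #7 SA[7]=12  'dafbadfcce'
  #8 SA[8]=7  'deadedafbadfcce'
  #9 SA[9]=10  'dedafbadfcce'
  #10 SA[10]=4  'deedeadedafbadfcce'
  #11 SA[11]=17  'dfcce'
  #12 SA[12]=21  'e'
  #13 SA[13]=8  'eadedafbadfcce'
  #14 SA[14]=1  'ecfdeedeadedafbadfcce'
  #15 SA[15]=11  'edafbadfcce'
  #16 SA[16]=6  'edeadedafbadfcce'
  #17 SA[17]=5  'eedeadedafbadfcce'
  #18 SA[18]=14  'fbadfcce'
  #19 SA[19]=18  'fcce'
  #20 SA[20]=3  'fdeedeadedafbadfcce'
  #21 SA[21]=0  'fecfdeedeadedafbadfcce'

SA = [9, 16, 13, 15, 19, 20, 2, 12, 7, 10, 4, 17, 21, 8, 1, 11, 6, 5, 14, 18, 3, 0]
i: (SA[i-1],SA[i]) lcp shared
  1: (9,16) 2 'ad'
  2: (16,13) 1 'a'
  3: (13,15) 0 ''
  4: (15,19) 0 ''
  5: (19,20) 1 'c'
  6: (20,2) 1 'c'
  7: (2,12) 0 ''
  8: (12,7) 1 'd'
  9: (7,10) 2 'de'
  10: (10,4) 2 'de'
  11: (4,17) 1 'd'
  12: (17,21) 0 ''
  13: (21,8) 1 'e'
  14: (8,1) 1 'e'
  15: (1,11) 1 'e'
  16: (11,6) 2 'ed'
  17: (6,5) 1 'e'
  18: (5,14) 0 ''
  19: (14,18) 1 'f'
  20: (18,3) 1 'f'
  21: (3,0) 1 'f'

n(n+1)/2 = 22·23/2 = 253
Σ LCP = 0 + 2 + 1 + 0 + 0 + 1 + 1 + 0 + 1 + 2 + 2 + 1 + 0 + 1 + 1 + 1 + 2 + 1 + 0 + 1 + 1 + 1 = 20
distinct = 253 − 20 = 233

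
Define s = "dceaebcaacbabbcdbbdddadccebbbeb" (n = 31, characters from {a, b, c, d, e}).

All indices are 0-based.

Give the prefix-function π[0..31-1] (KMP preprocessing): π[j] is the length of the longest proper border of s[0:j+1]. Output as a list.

π[0] = 0
j=1 s[j]='c': π[1]=0 (border '')
j=2 s[j]='e': π[2]=0 (border '')
j=3 s[j]='a': π[3]=0 (border '')
j=4 s[j]='e': π[4]=0 (border '')
j=5 s[j]='b': π[5]=0 (border '')
j=6 s[j]='c': π[6]=0 (border '')
j=7 s[j]='a': π[7]=0 (border '')
j=8 s[j]='a': π[8]=0 (border '')
j=9 s[j]='c': π[9]=0 (border '')
j=10 s[j]='b': π[10]=0 (border '')
j=11 s[j]='a': π[11]=0 (border '')
j=12 s[j]='b': π[12]=0 (border '')
j=13 s[j]='b': π[13]=0 (border '')
j=14 s[j]='c': π[14]=0 (border '')
j=15 s[j]='d': π[15]=1 (border 'd')
j=16 s[j]='b': k: 1→0; π[16]=0 (border '')
j=17 s[j]='b': π[17]=0 (border '')
j=18 s[j]='d': π[18]=1 (border 'd')
j=19 s[j]='d': k: 1→0; π[19]=1 (border 'd')
j=20 s[j]='d': k: 1→0; π[20]=1 (border 'd')
j=21 s[j]='a': k: 1→0; π[21]=0 (border '')
j=22 s[j]='d': π[22]=1 (border 'd')
j=23 s[j]='c': π[23]=2 (border 'dc')
j=24 s[j]='c': k: 2→0; π[24]=0 (border '')
j=25 s[j]='e': π[25]=0 (border '')
j=26 s[j]='b': π[26]=0 (border '')
j=27 s[j]='b': π[27]=0 (border '')
j=28 s[j]='b': π[28]=0 (border '')
j=29 s[j]='e': π[29]=0 (border '')
j=30 s[j]='b': π[30]=0 (border '')

[0, 0, 0, 0, 0, 0, 0, 0, 0, 0, 0, 0, 0, 0, 0, 1, 0, 0, 1, 1, 1, 0, 1, 2, 0, 0, 0, 0, 0, 0, 0]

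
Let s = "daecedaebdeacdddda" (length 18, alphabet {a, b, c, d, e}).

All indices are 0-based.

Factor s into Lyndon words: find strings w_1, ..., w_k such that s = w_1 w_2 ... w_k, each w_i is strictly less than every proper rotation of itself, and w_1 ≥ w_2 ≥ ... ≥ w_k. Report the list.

["d", "aeced", "aebde", "acdddd", "a"]

emit factor 1: 'd' (i=0, period=1)
emit factor 2: 'aeced' (i=1, period=5)
emit factor 3: 'aebde' (i=6, period=5)
emit factor 4: 'acdddd' (i=11, period=6)
emit factor 5: 'a' (i=17, period=1)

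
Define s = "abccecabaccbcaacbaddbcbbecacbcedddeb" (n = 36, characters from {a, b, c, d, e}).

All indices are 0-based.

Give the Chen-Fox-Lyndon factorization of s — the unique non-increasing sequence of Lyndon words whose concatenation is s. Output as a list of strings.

["abccec", "abaccbc", "aacbaddbcbbecacbcedddeb"]

emit factor 1: 'abccec' (i=0, period=6)
emit factor 2: 'abaccbc' (i=6, period=7)
emit factor 3: 'aacbaddbcbbecacbcedddeb' (i=13, period=23)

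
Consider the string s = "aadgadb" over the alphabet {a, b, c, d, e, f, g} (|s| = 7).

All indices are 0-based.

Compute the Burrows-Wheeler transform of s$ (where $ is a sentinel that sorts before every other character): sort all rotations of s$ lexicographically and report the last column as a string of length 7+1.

rank  rotation  last
    0  $aadgadb  b
    1  aadgadb$  $
    2  adb$aadg  g
    3  adgadb$a  a
    4  b$aadgad  d
    5  db$aadga  a
    6  dgadb$aa  a
    7  gadb$aad  d

b$gadaad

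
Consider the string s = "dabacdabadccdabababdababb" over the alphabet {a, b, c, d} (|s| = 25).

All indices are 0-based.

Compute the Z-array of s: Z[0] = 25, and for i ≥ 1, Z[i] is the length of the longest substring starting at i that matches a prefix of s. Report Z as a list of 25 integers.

[25, 0, 0, 0, 0, 4, 0, 0, 0, 1, 0, 0, 4, 0, 0, 0, 0, 0, 0, 4, 0, 0, 0, 0, 0]

Z[0]=25
i=1: fresh scan; Z[1]=0
i=2: fresh scan; Z[2]=0
i=3: fresh scan; Z[3]=0
i=4: fresh scan; Z[4]=0
i=5: fresh scan; Z[5]=4 scan→box=[5,9)
i=6: min(r-i=3, Z[1]=0)=0; Z[6]=0
i=7: min(r-i=2, Z[2]=0)=0; Z[7]=0
i=8: min(r-i=1, Z[3]=0)=0; Z[8]=0
i=9: fresh scan; Z[9]=1 scan→box=[9,10)
i=10: fresh scan; Z[10]=0
i=11: fresh scan; Z[11]=0
i=12: fresh scan; Z[12]=4 scan→box=[12,16)
i=13: min(r-i=3, Z[1]=0)=0; Z[13]=0
i=14: min(r-i=2, Z[2]=0)=0; Z[14]=0
i=15: min(r-i=1, Z[3]=0)=0; Z[15]=0
i=16: fresh scan; Z[16]=0
i=17: fresh scan; Z[17]=0
i=18: fresh scan; Z[18]=0
i=19: fresh scan; Z[19]=4 scan→box=[19,23)
i=20: min(r-i=3, Z[1]=0)=0; Z[20]=0
i=21: min(r-i=2, Z[2]=0)=0; Z[21]=0
i=22: min(r-i=1, Z[3]=0)=0; Z[22]=0
i=23: fresh scan; Z[23]=0
i=24: fresh scan; Z[24]=0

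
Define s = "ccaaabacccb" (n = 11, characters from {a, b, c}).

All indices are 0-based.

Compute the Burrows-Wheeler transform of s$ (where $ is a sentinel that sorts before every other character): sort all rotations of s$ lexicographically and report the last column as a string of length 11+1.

bcaabcacc$ca

rank  rotation      last
    0  $ccaaabacccb  b
    1  aaabacccb$cc  c
    2  aabacccb$cca  a
    3  abacccb$ccaa  a
    4  acccb$ccaaab  b
    5  b$ccaaabaccc  c
    6  bacccb$ccaaa  a
    7  caaabacccb$c  c
    8  cb$ccaaabacc  c
    9  ccaaabacccb$  $
   10  ccb$ccaaabac  c
   11  cccb$ccaaaba  a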